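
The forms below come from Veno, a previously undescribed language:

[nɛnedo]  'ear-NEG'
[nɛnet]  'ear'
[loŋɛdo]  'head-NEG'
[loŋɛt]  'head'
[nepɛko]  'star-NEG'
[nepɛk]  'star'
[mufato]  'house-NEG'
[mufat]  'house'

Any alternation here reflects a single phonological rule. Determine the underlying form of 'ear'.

The stem for 'ear' ends in [d] in [nɛnedo] but [t] in [nɛnet].
The stem 'house' ([mufato], [mufat]) shows [t] unchanged in both environments, so [t] cannot be basic with [d] derived before the NEG suffix.
The underlying segment must be /d/; voiced obstruents become voiceless word-finally, yielding [t] there.

/nɛned/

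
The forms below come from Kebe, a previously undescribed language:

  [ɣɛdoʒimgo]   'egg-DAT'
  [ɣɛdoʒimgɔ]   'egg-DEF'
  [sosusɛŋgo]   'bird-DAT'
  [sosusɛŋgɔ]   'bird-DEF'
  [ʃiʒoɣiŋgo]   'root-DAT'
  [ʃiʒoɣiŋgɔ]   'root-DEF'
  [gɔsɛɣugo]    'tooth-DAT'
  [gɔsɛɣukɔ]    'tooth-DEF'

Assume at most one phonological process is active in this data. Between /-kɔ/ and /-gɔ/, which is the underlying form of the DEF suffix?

The DEF morpheme has two allomorphs, [-gɔ] and [-kɔ].
By contrast the DAT suffix keeps its initial [g] throughout — that segment must be underlying.
The DEF suffix is therefore /-kɔ/ underlyingly, with post-nasal voicing: voiceless stops become voiced after a nasal.

/-kɔ/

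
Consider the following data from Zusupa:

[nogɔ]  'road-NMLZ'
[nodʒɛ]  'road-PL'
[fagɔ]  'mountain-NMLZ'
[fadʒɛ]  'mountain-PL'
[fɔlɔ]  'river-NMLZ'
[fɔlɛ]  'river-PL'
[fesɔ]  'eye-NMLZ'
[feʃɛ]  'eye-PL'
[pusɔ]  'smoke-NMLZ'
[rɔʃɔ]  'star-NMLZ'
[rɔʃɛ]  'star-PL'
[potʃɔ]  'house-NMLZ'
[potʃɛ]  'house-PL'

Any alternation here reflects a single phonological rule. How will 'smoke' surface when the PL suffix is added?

[puʃɛ]

In [fesɔ] and [feʃɛ] the final segment of 'eye' alternates: [s] ~ [ʃ].
The stem 'star' ([rɔʃɔ], [rɔʃɛ]) shows [ʃ] unchanged in both environments, so [ʃ] cannot be basic with [s] derived before the NMLZ suffix.
Therefore /s/ is basic and [ʃ] is derived by palatalization before a front vowel (/g/ and /s/ become palato-alveolar [dʒ] and [ʃ] before a front vowel).
From [pusɔ] the stem 'smoke' is /pus/; before a front vowel this yields [puʃɛ].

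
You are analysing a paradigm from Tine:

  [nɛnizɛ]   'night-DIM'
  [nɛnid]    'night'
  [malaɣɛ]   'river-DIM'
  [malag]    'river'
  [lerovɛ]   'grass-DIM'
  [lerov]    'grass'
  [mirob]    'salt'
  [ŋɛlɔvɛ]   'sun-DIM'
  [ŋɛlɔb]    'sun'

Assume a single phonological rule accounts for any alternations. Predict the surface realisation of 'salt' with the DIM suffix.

[mirovɛ]

The stem for 'sun' ends in [v] in [ŋɛlɔvɛ] but [b] in [ŋɛlɔb].
But 'grass' keeps [v] in both environments ([lerovɛ], [lerov]), so there is no rule changing /v/ to [b] in isolation.
Therefore /b/ is basic and [v] is derived by intervocalic spirantization (voiced stops become fricatives between vowels).
The one attested form of 'salt', [mirob], shows underlying /mirob/. Applying the same rule between vowels gives [mirovɛ].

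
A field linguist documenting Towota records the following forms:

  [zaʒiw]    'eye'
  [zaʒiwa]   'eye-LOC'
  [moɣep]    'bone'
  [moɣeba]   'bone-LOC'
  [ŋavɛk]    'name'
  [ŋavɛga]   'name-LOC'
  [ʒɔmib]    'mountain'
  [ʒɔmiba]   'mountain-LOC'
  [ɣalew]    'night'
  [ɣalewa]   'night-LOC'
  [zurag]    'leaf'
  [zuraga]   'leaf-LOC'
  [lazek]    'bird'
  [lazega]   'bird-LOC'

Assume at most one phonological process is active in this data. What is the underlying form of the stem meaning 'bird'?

/lazek/

The stem for 'bird' ends in [k] in [lazek] but [g] in [lazega].
The stem 'leaf' ([zurag], [zuraga]) shows [g] unchanged in both environments, so [g] cannot be basic with [k] derived in isolation.
The underlying segment must be /k/; voiceless stops become voiced between vowels, yielding [g] there.
So 'bird' = /lazek/.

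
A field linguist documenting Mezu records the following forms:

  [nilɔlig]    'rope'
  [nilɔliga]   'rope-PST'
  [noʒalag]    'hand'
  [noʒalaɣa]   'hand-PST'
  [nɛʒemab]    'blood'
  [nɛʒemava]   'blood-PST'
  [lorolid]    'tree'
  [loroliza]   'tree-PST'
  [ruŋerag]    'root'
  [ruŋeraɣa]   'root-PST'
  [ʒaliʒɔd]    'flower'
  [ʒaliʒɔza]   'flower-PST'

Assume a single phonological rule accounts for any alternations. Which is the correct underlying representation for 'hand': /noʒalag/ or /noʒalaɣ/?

'hand' shows [g] ~ [ɣ] at the end of the stem ([noʒalag] vs [noʒalaɣa]).
Compare 'rope', with invariant [g] in [nilɔlig] and [nilɔliga]: an analysis with underlying /g/ and a rule producing [ɣ] before the PST suffix would wrongly predict alternation here too.
The alternation reflects word-final hardening: voiced fricatives become stops word-finally. /ɣ/ is underlying.

/noʒalaɣ/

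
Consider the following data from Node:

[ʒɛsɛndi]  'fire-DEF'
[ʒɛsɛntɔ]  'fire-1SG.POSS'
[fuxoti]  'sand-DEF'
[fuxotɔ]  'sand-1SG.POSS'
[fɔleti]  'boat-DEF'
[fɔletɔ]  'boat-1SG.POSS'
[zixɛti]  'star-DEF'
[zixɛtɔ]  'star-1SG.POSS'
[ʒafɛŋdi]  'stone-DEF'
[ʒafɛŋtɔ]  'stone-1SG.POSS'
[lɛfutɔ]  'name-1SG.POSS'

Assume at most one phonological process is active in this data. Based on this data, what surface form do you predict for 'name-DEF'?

[lɛfuti]

The DEF suffix surfaces as [-di] and [-ti], depending on the final segment of the stem.
By contrast the 1SG.POSS suffix keeps its initial [t] throughout — that segment must be underlying.
So the underlying form is /-di/, and voiced stops become voiceless after a vowel.
After 'name', which ends in a vowel, the suffix surfaces as [-ti], giving [lɛfuti].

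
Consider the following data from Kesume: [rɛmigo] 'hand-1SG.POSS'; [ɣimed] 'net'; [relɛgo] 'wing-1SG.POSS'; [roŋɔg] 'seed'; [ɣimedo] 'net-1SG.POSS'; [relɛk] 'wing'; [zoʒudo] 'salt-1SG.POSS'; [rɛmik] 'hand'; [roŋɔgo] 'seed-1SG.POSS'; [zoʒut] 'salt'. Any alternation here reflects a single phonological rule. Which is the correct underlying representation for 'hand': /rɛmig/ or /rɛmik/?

/rɛmik/

In [rɛmigo] and [rɛmik] the final segment of 'hand' alternates: [g] ~ [k].
But 'seed' keeps [g] in both environments ([roŋɔgo], [roŋɔg]), so there is no rule changing /g/ to [k] in isolation.
Therefore /k/ is basic and [g] is derived by intervocalic voicing (voiceless stops become voiced between vowels).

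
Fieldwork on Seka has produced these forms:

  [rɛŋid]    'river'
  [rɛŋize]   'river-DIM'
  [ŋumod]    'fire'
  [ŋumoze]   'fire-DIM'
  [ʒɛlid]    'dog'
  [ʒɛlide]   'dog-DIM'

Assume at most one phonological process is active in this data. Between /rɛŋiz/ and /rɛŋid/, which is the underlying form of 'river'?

In [rɛŋid] and [rɛŋize] the final segment of 'river' alternates: [d] ~ [z].
But 'dog' keeps [d] in both environments ([ʒɛlid], [ʒɛlide]), so there is no rule changing /d/ to [z] before the DIM suffix.
The alternation reflects word-final hardening: voiced fricatives become stops word-finally. /z/ is underlying.

/rɛŋiz/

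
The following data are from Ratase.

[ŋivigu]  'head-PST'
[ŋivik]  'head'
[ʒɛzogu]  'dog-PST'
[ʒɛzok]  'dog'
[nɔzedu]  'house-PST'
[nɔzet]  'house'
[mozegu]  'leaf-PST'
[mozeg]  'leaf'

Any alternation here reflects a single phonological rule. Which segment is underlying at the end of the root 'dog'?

The root 'dog' surfaces as [ʒɛzogu] and [ʒɛzok], with a stem-final [g] ~ [k] alternation.
If /g/ were underlying and a rule turned it into [k] in isolation, 'leaf' would also alternate; but it has [g] in both [mozegu] and [mozeg].
So /k/ is underlying, and a rule of intervocalic voicing — voiceless stops become voiced between vowels — gives [g].

/k/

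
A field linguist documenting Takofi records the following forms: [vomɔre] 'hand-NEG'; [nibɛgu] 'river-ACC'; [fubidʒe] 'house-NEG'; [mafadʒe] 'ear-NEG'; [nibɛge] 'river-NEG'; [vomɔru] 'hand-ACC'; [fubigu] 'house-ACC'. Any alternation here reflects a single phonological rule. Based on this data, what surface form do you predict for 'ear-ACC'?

[mafagu]

The root 'house' surfaces as [fubidʒe] and [fubigu], with a stem-final [dʒ] ~ [g] alternation.
Compare 'river', with invariant [g] in [nibɛge] and [nibɛgu]: an analysis with underlying /g/ and a rule producing [dʒ] before the NEG suffix would wrongly predict alternation here too.
The alternation reflects depalatalization: palato-alveolar /dʒ/ becomes [g] when no front vowel follows. /dʒ/ is underlying.
From [mafadʒe] the stem 'ear' is /mafadʒ/; when no front vowel follows this yields [mafagu].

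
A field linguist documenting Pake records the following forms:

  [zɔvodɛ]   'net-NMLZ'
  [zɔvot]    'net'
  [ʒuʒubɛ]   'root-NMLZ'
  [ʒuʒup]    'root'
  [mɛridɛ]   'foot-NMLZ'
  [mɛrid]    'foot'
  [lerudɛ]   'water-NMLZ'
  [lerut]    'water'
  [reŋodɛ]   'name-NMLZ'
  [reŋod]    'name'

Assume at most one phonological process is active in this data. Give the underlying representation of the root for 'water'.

The stem for 'water' ends in [d] in [lerudɛ] but [t] in [lerut].
Compare 'name', with invariant [d] in [reŋodɛ] and [reŋod]: an analysis with underlying /d/ and a rule producing [t] in isolation would wrongly predict alternation here too.
The alternation reflects intervocalic voicing: voiceless stops become voiced between vowels. /t/ is underlying.
Hence 'water' is /lerut/ underlyingly.

/lerut/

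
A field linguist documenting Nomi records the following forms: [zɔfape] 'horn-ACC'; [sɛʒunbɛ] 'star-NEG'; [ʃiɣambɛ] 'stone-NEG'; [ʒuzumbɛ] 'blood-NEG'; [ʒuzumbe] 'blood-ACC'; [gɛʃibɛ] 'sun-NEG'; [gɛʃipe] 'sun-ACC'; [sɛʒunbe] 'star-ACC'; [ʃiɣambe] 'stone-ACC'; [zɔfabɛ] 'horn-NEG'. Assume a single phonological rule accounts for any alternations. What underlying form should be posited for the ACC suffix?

The ACC suffix surfaces as [-be] and [-pe], depending on the final segment of the stem.
By contrast the NEG suffix keeps its initial [b] throughout — that segment must be underlying.
The ACC suffix is therefore /-pe/ underlyingly, with post-nasal voicing: voiceless stops become voiced after a nasal.

/-pe/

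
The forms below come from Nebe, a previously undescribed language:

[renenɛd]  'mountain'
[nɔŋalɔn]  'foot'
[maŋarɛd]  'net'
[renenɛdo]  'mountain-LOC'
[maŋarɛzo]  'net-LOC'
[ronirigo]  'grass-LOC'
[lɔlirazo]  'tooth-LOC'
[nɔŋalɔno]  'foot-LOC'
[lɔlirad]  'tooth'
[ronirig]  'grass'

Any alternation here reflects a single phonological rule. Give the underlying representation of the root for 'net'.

'net' shows [d] ~ [z] at the end of the stem ([maŋarɛd] vs [maŋarɛzo]).
Compare 'mountain', with invariant [d] in [renenɛd] and [renenɛdo]: an analysis with underlying /d/ and a rule producing [z] before the LOC suffix would wrongly predict alternation here too.
So /z/ is underlying, and a rule of word-final hardening — voiced fricatives become stops word-finally — gives [d].

/maŋarɛz/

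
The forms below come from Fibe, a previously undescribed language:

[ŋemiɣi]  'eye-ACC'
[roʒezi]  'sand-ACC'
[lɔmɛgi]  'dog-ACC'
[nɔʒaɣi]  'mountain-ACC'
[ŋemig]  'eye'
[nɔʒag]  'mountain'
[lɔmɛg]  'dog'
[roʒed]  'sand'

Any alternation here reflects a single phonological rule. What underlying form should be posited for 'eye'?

The root 'eye' surfaces as [ŋemig] and [ŋemiɣi], with a stem-final [g] ~ [ɣ] alternation.
The stem 'dog' ([lɔmɛg], [lɔmɛgi]) shows [g] unchanged in both environments, so [g] cannot be basic with [ɣ] derived before the ACC suffix.
The alternation reflects word-final hardening: voiced fricatives become stops word-finally. /ɣ/ is underlying.
So 'eye' = /ŋemiɣ/.

/ŋemiɣ/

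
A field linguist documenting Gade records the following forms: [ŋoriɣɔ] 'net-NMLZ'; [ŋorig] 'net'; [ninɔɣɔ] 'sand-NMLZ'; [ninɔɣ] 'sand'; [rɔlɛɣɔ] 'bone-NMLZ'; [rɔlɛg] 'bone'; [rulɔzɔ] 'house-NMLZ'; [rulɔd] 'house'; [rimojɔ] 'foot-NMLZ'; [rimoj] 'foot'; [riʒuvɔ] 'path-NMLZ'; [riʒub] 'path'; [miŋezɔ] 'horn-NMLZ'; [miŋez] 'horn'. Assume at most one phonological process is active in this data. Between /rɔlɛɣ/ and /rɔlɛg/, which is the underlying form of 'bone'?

/rɔlɛg/

The stem for 'bone' ends in [ɣ] in [rɔlɛɣɔ] but [g] in [rɔlɛg].
The stem 'sand' ([ninɔɣɔ], [ninɔɣ]) shows [ɣ] unchanged in both environments, so [ɣ] cannot be basic with [g] derived in isolation.
The alternation reflects intervocalic spirantization: voiced stops become fricatives between vowels. /g/ is underlying.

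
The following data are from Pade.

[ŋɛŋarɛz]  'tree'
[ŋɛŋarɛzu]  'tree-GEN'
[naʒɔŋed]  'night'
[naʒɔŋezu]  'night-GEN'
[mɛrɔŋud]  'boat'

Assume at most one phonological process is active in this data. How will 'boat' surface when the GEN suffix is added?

The root 'night' surfaces as [naʒɔŋed] and [naʒɔŋezu], with a stem-final [d] ~ [z] alternation.
The stem 'tree' ([ŋɛŋarɛz], [ŋɛŋarɛzu]) shows [z] unchanged in both environments, so [z] cannot be basic with [d] derived in isolation.
Therefore /d/ is basic and [z] is derived by intervocalic spirantization (voiced stops become fricatives between vowels).
From [mɛrɔŋud] the stem 'boat' is /mɛrɔŋud/; between vowels this yields [mɛrɔŋuzu].

[mɛrɔŋuzu]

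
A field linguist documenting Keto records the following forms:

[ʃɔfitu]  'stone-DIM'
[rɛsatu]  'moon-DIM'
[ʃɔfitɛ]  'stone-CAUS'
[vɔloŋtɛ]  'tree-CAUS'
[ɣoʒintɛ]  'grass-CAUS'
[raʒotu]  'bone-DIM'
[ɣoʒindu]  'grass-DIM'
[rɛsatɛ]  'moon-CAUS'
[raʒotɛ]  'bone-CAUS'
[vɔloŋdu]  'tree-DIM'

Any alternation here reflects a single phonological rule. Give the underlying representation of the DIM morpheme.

/-du/

The DIM suffix surfaces as [-du] and [-tu], depending on the final segment of the stem.
By contrast the CAUS suffix keeps its initial [t] throughout — that segment must be underlying.
So the underlying form is /-du/, and voiced stops become voiceless after a vowel.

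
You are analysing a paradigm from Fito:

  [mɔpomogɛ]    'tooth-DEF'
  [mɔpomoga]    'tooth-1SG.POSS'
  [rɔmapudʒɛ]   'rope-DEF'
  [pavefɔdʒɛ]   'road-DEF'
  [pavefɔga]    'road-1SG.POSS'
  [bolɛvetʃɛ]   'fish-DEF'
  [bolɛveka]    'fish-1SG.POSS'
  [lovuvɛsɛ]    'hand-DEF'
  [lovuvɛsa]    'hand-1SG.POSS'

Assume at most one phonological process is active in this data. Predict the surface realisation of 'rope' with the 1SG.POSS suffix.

In [pavefɔdʒɛ] and [pavefɔga] the final segment of 'road' alternates: [dʒ] ~ [g].
But 'tooth' keeps [g] in both environments ([mɔpomogɛ], [mɔpomoga]), so there is no rule changing /g/ to [dʒ] before the DEF suffix.
So /dʒ/ is underlying, and a rule of depalatalization — palato-alveolar /tʃ/ and /dʒ/ become [k] and [g] when no front vowel follows — gives [g].
From [rɔmapudʒɛ] the stem 'rope' is /rɔmapudʒ/; when no front vowel follows this yields [rɔmapuga].

[rɔmapuga]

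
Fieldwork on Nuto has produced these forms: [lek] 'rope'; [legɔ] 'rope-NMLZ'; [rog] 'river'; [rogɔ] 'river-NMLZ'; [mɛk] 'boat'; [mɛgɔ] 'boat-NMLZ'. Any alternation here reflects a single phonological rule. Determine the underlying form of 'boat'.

/mɛk/

'boat' shows [k] ~ [g] at the end of the stem ([mɛk] vs [mɛgɔ]).
But 'river' keeps [g] in both environments ([rog], [rogɔ]), so there is no rule changing /g/ to [k] in isolation.
Therefore /k/ is basic and [g] is derived by intervocalic voicing (voiceless stops become voiced between vowels).
The underlying form of 'boat' is therefore /mɛk/.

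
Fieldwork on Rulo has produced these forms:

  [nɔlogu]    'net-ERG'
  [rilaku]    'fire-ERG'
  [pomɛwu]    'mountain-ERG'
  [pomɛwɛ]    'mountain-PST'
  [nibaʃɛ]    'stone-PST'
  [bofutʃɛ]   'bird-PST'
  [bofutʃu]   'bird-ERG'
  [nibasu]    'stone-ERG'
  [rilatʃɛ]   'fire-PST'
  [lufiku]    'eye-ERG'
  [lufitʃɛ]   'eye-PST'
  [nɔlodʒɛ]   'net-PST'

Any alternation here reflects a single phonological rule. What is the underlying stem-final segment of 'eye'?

/k/

In [lufitʃɛ] and [lufiku] the final segment of 'eye' alternates: [tʃ] ~ [k].
Compare 'bird', with invariant [tʃ] in [bofutʃɛ] and [bofutʃu]: an analysis with underlying /tʃ/ and a rule producing [k] before the ERG suffix would wrongly predict alternation here too.
Therefore /k/ is basic and [tʃ] is derived by palatalization before a front vowel (/k/, /g/ and /s/ become palato-alveolar [tʃ], [dʒ] and [ʃ] before a front vowel).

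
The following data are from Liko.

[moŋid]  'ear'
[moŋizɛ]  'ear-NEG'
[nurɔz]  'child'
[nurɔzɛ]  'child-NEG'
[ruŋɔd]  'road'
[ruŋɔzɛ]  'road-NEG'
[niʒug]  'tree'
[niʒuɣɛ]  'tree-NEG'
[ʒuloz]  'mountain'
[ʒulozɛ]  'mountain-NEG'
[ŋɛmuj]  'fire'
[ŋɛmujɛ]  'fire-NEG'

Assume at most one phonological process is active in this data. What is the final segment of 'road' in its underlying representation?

In [ruŋɔd] and [ruŋɔzɛ] the final segment of 'road' alternates: [d] ~ [z].
But 'child' keeps [z] in both environments ([nurɔz], [nurɔzɛ]), so there is no rule changing /z/ to [d] in isolation.
Therefore /d/ is basic and [z] is derived by intervocalic spirantization (voiced stops become fricatives between vowels).

/d/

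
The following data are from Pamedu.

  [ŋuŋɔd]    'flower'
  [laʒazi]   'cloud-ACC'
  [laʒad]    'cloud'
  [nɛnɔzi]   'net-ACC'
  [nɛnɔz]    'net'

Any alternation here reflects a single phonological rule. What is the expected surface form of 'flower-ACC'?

'cloud' shows [z] ~ [d] at the end of the stem ([laʒazi] vs [laʒad]).
Compare 'net', with invariant [z] in [nɛnɔzi] and [nɛnɔz]: an analysis with underlying /z/ and a rule producing [d] in isolation would wrongly predict alternation here too.
So /d/ is underlying, and a rule of intervocalic spirantization — voiced stops become fricatives between vowels — gives [z].
The one attested form of 'flower', [ŋuŋɔd], shows underlying /ŋuŋɔd/. Applying the same rule between vowels gives [ŋuŋɔzi].

[ŋuŋɔzi]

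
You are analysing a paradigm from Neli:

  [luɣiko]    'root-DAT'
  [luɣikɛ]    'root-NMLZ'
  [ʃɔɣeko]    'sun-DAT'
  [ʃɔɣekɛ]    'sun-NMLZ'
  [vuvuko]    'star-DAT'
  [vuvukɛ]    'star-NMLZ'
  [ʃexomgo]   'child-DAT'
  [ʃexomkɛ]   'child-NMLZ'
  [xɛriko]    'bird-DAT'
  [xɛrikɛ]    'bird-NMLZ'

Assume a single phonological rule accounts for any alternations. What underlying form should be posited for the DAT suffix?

The DAT morpheme has two allomorphs, [-go] and [-ko].
The NMLZ suffix, which begins with [k], is invariant after every stem; so [k] is not altered by any rule here.
The DAT suffix is therefore /-go/ underlyingly, with post-vocalic devoicing: voiced stops become voiceless after a vowel.

/-go/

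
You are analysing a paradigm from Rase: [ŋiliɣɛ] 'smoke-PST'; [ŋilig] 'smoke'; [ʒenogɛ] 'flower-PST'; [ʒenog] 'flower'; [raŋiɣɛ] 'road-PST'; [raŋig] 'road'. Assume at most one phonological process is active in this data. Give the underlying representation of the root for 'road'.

The stem for 'road' ends in [ɣ] in [raŋiɣɛ] but [g] in [raŋig].
If /g/ were underlying and a rule turned it into [ɣ] before the PST suffix, 'flower' would also alternate; but it has [g] in both [ʒenogɛ] and [ʒenog].
The alternation reflects word-final hardening: voiced fricatives become stops word-finally. /ɣ/ is underlying.

/raŋiɣ/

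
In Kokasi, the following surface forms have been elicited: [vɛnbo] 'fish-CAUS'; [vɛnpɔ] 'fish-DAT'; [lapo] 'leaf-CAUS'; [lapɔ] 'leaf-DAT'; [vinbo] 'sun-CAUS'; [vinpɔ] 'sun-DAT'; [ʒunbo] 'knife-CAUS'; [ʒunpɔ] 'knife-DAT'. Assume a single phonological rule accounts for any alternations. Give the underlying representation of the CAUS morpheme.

/-bo/

The CAUS suffix surfaces as [-bo] and [-po], depending on the final segment of the stem.
The DAT suffix, which begins with [p], is invariant after every stem; so [p] is not altered by any rule here.
The CAUS suffix is therefore /-bo/ underlyingly, with post-vocalic devoicing: voiced stops become voiceless after a vowel.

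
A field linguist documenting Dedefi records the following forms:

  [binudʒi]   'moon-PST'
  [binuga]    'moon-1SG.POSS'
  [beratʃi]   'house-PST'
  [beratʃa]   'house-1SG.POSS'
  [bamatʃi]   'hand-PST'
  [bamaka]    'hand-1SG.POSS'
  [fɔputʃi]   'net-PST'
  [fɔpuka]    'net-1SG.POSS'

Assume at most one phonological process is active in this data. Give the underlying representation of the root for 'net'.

/fɔpuk/

In [fɔputʃi] and [fɔpuka] the final segment of 'net' alternates: [tʃ] ~ [k].
Compare 'house', with invariant [tʃ] in [beratʃi] and [beratʃa]: an analysis with underlying /tʃ/ and a rule producing [k] before the 1SG.POSS suffix would wrongly predict alternation here too.
The underlying segment must be /k/; /k/ and /g/ become palato-alveolar [tʃ] and [dʒ] before a front vowel, yielding [tʃ] there.
So 'net' = /fɔpuk/.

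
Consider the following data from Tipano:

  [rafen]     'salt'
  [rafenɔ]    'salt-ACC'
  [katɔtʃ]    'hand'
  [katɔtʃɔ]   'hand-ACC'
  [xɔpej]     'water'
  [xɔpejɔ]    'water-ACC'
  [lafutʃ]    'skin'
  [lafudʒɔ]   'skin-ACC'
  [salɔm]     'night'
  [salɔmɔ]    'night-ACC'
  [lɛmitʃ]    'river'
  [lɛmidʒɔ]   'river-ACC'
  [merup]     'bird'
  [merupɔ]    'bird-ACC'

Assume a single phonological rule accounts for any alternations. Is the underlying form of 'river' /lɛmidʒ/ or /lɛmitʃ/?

/lɛmidʒ/

The stem for 'river' ends in [tʃ] in [lɛmitʃ] but [dʒ] in [lɛmidʒɔ].
The stem 'hand' ([katɔtʃ], [katɔtʃɔ]) shows [tʃ] unchanged in both environments, so [tʃ] cannot be basic with [dʒ] derived before the ACC suffix.
The underlying segment must be /dʒ/; voiced obstruents become voiceless word-finally, yielding [tʃ] there.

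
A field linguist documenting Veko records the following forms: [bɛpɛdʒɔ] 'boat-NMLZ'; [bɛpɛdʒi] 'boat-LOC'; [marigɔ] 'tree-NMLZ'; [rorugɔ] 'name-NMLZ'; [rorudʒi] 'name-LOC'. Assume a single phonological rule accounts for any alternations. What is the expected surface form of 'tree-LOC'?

'name' shows [g] ~ [dʒ] at the end of the stem ([rorugɔ] vs [rorudʒi]).
If /dʒ/ were underlying and a rule turned it into [g] before the NMLZ suffix, 'boat' would also alternate; but it has [dʒ] in both [bɛpɛdʒɔ] and [bɛpɛdʒi].
The alternation reflects palatalization before a front vowel: /g/ becomes palato-alveolar [dʒ] before a front vowel. /g/ is underlying.
From [marigɔ] the stem 'tree' is /marig/; before a front vowel this yields [maridʒi].

[maridʒi]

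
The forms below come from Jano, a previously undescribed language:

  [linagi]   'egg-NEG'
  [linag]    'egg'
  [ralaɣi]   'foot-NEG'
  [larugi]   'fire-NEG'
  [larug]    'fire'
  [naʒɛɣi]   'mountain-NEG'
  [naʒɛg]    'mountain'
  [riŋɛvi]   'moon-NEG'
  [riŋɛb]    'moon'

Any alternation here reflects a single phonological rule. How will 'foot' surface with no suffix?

[ralag]

The root 'mountain' surfaces as [naʒɛɣi] and [naʒɛg], with a stem-final [ɣ] ~ [g] alternation.
Compare 'egg', with invariant [g] in [linagi] and [linag]: an analysis with underlying /g/ and a rule producing [ɣ] before the NEG suffix would wrongly predict alternation here too.
Therefore /ɣ/ is basic and [g] is derived by word-final hardening (voiced fricatives become stops word-finally).
From [ralaɣi] the stem 'foot' is /ralaɣ/; word-finally this yields [ralag].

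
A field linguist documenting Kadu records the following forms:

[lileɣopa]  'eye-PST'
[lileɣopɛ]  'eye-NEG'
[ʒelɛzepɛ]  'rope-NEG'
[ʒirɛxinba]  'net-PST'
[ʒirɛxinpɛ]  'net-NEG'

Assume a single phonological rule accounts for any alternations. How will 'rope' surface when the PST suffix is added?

[ʒelɛzepa]

The PST morpheme has two allomorphs, [-ba] and [-pa].
The NEG suffix, which begins with [p], is invariant after every stem; so [p] is not altered by any rule here.
The PST suffix is therefore /-ba/ underlyingly, with post-vocalic devoicing: voiced stops become voiceless after a vowel.
After 'rope', which ends in a vowel, the suffix surfaces as [-pa], giving [ʒelɛzepa].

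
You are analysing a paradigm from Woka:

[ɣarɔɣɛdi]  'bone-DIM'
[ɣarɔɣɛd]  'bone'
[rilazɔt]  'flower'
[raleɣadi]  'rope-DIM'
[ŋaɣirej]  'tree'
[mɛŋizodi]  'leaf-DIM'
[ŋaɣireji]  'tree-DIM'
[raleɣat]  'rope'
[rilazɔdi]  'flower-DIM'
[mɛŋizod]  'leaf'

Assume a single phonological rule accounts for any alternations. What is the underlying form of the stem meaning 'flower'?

In [rilazɔdi] and [rilazɔt] the final segment of 'flower' alternates: [d] ~ [t].
The stem 'bone' ([ɣarɔɣɛdi], [ɣarɔɣɛd]) shows [d] unchanged in both environments, so [d] cannot be basic with [t] derived in isolation.
Therefore /t/ is basic and [d] is derived by intervocalic voicing (voiceless stops become voiced between vowels).

/rilazɔt/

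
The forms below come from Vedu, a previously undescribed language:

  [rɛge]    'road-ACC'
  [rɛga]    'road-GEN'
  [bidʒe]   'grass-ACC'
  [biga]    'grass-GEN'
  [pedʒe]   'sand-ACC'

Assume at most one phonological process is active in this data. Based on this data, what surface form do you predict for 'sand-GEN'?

[pega]

The stem for 'grass' ends in [dʒ] in [bidʒe] but [g] in [biga].
Compare 'road', with invariant [g] in [rɛge] and [rɛga]: an analysis with underlying /g/ and a rule producing [dʒ] before the ACC suffix would wrongly predict alternation here too.
The underlying segment must be /dʒ/; palato-alveolar /dʒ/ becomes [g] when no front vowel follows, yielding [g] there.
The one attested form of 'sand', [pedʒe], shows underlying /pedʒ/. Applying the same rule when no front vowel follows gives [pega].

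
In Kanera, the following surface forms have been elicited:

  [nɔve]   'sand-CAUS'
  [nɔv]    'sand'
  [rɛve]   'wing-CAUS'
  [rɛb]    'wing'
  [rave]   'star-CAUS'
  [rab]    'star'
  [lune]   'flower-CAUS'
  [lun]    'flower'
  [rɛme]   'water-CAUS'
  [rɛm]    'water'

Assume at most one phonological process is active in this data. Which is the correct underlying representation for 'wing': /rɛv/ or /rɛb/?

'wing' shows [v] ~ [b] at the end of the stem ([rɛve] vs [rɛb]).
Compare 'sand', with invariant [v] in [nɔve] and [nɔv]: an analysis with underlying /v/ and a rule producing [b] in isolation would wrongly predict alternation here too.
So /b/ is underlying, and a rule of intervocalic spirantization — voiced stops become fricatives between vowels — gives [v].

/rɛb/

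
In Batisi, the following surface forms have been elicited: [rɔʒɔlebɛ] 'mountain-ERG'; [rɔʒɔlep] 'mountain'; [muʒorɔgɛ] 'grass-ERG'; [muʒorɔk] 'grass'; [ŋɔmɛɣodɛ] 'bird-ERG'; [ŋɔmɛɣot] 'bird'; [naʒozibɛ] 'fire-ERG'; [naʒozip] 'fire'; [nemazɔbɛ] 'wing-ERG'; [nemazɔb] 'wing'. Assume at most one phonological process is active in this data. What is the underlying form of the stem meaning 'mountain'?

The stem for 'mountain' ends in [b] in [rɔʒɔlebɛ] but [p] in [rɔʒɔlep].
If /b/ were underlying and a rule turned it into [p] in isolation, 'wing' would also alternate; but it has [b] in both [nemazɔbɛ] and [nemazɔb].
The alternation reflects intervocalic voicing: voiceless stops become voiced between vowels. /p/ is underlying.
Hence 'mountain' is /rɔʒɔlep/ underlyingly.

/rɔʒɔlep/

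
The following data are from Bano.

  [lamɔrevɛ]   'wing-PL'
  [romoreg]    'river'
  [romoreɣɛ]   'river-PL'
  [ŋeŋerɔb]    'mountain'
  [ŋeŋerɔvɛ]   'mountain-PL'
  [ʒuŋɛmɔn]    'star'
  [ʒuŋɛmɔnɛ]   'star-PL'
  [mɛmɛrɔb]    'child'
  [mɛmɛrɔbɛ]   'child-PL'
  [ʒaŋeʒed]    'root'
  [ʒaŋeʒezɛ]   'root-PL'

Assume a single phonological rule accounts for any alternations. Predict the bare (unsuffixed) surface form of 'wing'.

The root 'mountain' surfaces as [ŋeŋerɔb] and [ŋeŋerɔvɛ], with a stem-final [b] ~ [v] alternation.
But 'child' keeps [b] in both environments ([mɛmɛrɔb], [mɛmɛrɔbɛ]), so there is no rule changing /b/ to [v] before the PL suffix.
The alternation reflects word-final hardening: voiced fricatives become stops word-finally. /v/ is underlying.
The one attested form of 'wing', [lamɔrevɛ], shows underlying /lamɔrev/. Applying the same rule word-finally gives [lamɔreb].

[lamɔreb]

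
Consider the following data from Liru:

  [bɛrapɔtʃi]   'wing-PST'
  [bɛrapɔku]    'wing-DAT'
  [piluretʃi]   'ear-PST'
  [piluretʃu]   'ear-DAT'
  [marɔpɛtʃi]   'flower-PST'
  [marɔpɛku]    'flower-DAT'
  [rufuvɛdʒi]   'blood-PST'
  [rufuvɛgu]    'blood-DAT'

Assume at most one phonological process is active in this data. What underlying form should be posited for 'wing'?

/bɛrapɔk/

The root 'wing' surfaces as [bɛrapɔtʃi] and [bɛrapɔku], with a stem-final [tʃ] ~ [k] alternation.
But 'ear' keeps [tʃ] in both environments ([piluretʃi], [piluretʃu]), so there is no rule changing /tʃ/ to [k] before the DAT suffix.
Therefore /k/ is basic and [tʃ] is derived by palatalization before a front vowel (/k/ and /g/ become palato-alveolar [tʃ] and [dʒ] before a front vowel).
The underlying form of 'wing' is therefore /bɛrapɔk/.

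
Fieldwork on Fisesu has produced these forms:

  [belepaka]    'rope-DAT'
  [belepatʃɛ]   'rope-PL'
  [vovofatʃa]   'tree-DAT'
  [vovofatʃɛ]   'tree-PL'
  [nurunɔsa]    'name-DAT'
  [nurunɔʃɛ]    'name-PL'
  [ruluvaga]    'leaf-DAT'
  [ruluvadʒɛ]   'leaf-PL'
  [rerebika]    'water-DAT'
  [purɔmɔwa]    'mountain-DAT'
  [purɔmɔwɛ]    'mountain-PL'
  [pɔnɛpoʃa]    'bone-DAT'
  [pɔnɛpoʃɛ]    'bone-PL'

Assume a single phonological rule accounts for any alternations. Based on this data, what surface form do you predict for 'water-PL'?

[rerebitʃɛ]

The stem for 'rope' ends in [k] in [belepaka] but [tʃ] in [belepatʃɛ].
The stem 'tree' ([vovofatʃa], [vovofatʃɛ]) shows [tʃ] unchanged in both environments, so [tʃ] cannot be basic with [k] derived before the DAT suffix.
The alternation reflects palatalization before a front vowel: /k/, /g/ and /s/ become palato-alveolar [tʃ], [dʒ] and [ʃ] before a front vowel. /k/ is underlying.
The one attested form of 'water', [rerebika], shows underlying /rerebik/. Applying the same rule before a front vowel gives [rerebitʃɛ].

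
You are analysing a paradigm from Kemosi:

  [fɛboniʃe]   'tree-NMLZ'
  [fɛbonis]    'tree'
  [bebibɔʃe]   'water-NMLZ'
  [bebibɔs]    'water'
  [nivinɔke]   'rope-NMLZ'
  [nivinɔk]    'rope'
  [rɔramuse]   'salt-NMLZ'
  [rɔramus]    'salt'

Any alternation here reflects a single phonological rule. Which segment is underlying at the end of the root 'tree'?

'tree' shows [ʃ] ~ [s] at the end of the stem ([fɛboniʃe] vs [fɛbonis]).
Compare 'salt', with invariant [s] in [rɔramuse] and [rɔramus]: an analysis with underlying /s/ and a rule producing [ʃ] before the NMLZ suffix would wrongly predict alternation here too.
So /ʃ/ is underlying, and a rule of depalatalization — palato-alveolar /ʃ/ becomes [s] when no front vowel follows — gives [s].

/ʃ/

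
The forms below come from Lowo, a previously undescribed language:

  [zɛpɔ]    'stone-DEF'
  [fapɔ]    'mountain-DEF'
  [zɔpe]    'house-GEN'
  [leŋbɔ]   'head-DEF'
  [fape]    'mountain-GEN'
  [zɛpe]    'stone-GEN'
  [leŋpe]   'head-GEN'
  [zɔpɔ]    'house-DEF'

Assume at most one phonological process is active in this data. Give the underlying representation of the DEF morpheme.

The DEF suffix surfaces as [-bɔ] and [-pɔ], depending on the final segment of the stem.
By contrast the GEN suffix keeps its initial [p] throughout — that segment must be underlying.
The DEF suffix is therefore /-bɔ/ underlyingly, with post-vocalic devoicing: voiced stops become voiceless after a vowel.

/-bɔ/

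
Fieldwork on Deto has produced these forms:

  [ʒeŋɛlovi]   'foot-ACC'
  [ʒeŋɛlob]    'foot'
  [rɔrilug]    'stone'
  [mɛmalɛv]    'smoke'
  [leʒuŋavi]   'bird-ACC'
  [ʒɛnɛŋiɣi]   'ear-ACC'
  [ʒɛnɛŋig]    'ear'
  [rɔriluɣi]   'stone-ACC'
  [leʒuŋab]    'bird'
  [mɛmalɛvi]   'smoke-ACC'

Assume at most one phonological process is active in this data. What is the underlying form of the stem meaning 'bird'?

/leʒuŋab/

In [leʒuŋavi] and [leʒuŋab] the final segment of 'bird' alternates: [v] ~ [b].
The stem 'smoke' ([mɛmalɛvi], [mɛmalɛv]) shows [v] unchanged in both environments, so [v] cannot be basic with [b] derived in isolation.
Therefore /b/ is basic and [v] is derived by intervocalic spirantization (voiced stops become fricatives between vowels).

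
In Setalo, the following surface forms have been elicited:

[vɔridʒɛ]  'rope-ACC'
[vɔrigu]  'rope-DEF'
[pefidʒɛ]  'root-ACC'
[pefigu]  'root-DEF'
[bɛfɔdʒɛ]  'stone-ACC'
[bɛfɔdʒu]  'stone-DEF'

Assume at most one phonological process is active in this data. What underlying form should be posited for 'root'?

'root' shows [dʒ] ~ [g] at the end of the stem ([pefidʒɛ] vs [pefigu]).
If /dʒ/ were underlying and a rule turned it into [g] before the DEF suffix, 'stone' would also alternate; but it has [dʒ] in both [bɛfɔdʒɛ] and [bɛfɔdʒu].
So /g/ is underlying, and a rule of palatalization before a front vowel — /g/ becomes palato-alveolar [dʒ] before a front vowel — gives [dʒ].

/pefig/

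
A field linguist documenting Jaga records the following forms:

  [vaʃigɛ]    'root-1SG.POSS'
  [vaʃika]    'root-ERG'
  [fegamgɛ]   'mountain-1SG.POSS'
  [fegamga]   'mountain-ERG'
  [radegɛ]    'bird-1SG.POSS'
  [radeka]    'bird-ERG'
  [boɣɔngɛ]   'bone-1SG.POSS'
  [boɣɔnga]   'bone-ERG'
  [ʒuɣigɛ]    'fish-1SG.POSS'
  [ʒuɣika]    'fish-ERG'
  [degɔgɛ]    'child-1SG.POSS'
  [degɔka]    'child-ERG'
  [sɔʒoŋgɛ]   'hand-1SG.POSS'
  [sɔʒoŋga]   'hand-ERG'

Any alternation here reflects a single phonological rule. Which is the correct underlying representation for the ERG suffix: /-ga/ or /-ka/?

The ERG suffix surfaces as [-ga] and [-ka], depending on the final segment of the stem.
The 1SG.POSS suffix, which begins with [g], is invariant after every stem; so [g] is not altered by any rule here.
The ERG suffix is therefore /-ka/ underlyingly, with post-nasal voicing: voiceless stops become voiced after a nasal.

/-ka/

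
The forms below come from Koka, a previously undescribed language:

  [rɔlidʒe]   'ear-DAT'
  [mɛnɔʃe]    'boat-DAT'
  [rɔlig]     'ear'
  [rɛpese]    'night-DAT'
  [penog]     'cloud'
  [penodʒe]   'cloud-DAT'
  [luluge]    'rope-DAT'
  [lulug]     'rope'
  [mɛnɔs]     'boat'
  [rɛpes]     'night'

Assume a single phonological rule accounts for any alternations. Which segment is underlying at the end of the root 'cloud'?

/dʒ/

In [penodʒe] and [penog] the final segment of 'cloud' alternates: [dʒ] ~ [g].
But 'rope' keeps [g] in both environments ([luluge], [lulug]), so there is no rule changing /g/ to [dʒ] before the DAT suffix.
The underlying segment must be /dʒ/; palato-alveolar /dʒ/ and /ʃ/ become [g] and [s] when no front vowel follows, yielding [g] there.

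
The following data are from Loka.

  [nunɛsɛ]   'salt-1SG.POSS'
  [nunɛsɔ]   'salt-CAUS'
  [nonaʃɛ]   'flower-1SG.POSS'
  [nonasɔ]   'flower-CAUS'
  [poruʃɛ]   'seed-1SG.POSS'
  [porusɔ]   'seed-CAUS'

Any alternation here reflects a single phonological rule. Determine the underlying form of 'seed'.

The root 'seed' surfaces as [poruʃɛ] and [porusɔ], with a stem-final [ʃ] ~ [s] alternation.
Compare 'salt', with invariant [s] in [nunɛsɛ] and [nunɛsɔ]: an analysis with underlying /s/ and a rule producing [ʃ] before the 1SG.POSS suffix would wrongly predict alternation here too.
Therefore /ʃ/ is basic and [s] is derived by depalatalization (palato-alveolar /ʃ/ becomes [s] when no front vowel follows).
Hence 'seed' is /poruʃ/ underlyingly.

/poruʃ/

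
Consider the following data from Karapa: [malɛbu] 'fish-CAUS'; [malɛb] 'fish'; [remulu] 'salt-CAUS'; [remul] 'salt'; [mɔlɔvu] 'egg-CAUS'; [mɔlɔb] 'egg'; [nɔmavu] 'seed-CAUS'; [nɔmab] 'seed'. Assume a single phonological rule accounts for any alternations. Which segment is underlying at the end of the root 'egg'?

/v/

'egg' shows [v] ~ [b] at the end of the stem ([mɔlɔvu] vs [mɔlɔb]).
If /b/ were underlying and a rule turned it into [v] before the CAUS suffix, 'fish' would also alternate; but it has [b] in both [malɛbu] and [malɛb].
The underlying segment must be /v/; voiced fricatives become stops word-finally, yielding [b] there.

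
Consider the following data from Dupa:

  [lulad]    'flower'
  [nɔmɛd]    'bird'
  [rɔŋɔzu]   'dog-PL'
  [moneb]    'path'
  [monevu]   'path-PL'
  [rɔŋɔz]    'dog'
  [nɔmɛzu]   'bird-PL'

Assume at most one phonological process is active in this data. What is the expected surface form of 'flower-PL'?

[lulazu]

'bird' shows [z] ~ [d] at the end of the stem ([nɔmɛzu] vs [nɔmɛd]).
The stem 'dog' ([rɔŋɔzu], [rɔŋɔz]) shows [z] unchanged in both environments, so [z] cannot be basic with [d] derived in isolation.
The alternation reflects intervocalic spirantization: voiced stops become fricatives between vowels. /d/ is underlying.
The one attested form of 'flower', [lulad], shows underlying /lulad/. Applying the same rule between vowels gives [lulazu].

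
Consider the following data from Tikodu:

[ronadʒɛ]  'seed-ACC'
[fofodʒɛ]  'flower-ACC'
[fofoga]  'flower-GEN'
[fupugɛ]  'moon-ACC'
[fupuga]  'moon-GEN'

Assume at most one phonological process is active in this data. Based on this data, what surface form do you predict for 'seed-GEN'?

[ronaga]

'flower' shows [dʒ] ~ [g] at the end of the stem ([fofodʒɛ] vs [fofoga]).
The stem 'moon' ([fupugɛ], [fupuga]) shows [g] unchanged in both environments, so [g] cannot be basic with [dʒ] derived before the ACC suffix.
Therefore /dʒ/ is basic and [g] is derived by depalatalization (palato-alveolar /dʒ/ becomes [g] when no front vowel follows).
The one attested form of 'seed', [ronadʒɛ], shows underlying /ronadʒ/. Applying the same rule when no front vowel follows gives [ronaga].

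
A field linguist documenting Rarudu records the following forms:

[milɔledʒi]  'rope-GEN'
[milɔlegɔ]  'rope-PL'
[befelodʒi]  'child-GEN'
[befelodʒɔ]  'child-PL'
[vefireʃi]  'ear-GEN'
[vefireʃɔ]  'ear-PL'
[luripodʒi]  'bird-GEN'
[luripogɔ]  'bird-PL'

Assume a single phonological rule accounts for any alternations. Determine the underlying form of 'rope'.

/milɔleg/

In [milɔledʒi] and [milɔlegɔ] the final segment of 'rope' alternates: [dʒ] ~ [g].
The stem 'child' ([befelodʒi], [befelodʒɔ]) shows [dʒ] unchanged in both environments, so [dʒ] cannot be basic with [g] derived before the PL suffix.
So /g/ is underlying, and a rule of palatalization before a front vowel — /g/ becomes palato-alveolar [dʒ] before a front vowel — gives [dʒ].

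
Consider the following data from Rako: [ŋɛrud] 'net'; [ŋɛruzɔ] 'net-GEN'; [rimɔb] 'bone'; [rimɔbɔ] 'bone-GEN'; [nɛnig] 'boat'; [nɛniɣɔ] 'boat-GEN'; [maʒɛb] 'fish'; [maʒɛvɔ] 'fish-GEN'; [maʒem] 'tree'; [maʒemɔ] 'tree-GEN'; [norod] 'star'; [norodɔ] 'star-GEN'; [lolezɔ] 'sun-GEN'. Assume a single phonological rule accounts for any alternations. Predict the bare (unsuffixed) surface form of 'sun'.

[loled]

'net' shows [d] ~ [z] at the end of the stem ([ŋɛrud] vs [ŋɛruzɔ]).
Compare 'star', with invariant [d] in [norod] and [norodɔ]: an analysis with underlying /d/ and a rule producing [z] before the GEN suffix would wrongly predict alternation here too.
The underlying segment must be /z/; voiced fricatives become stops word-finally, yielding [d] there.
From [lolezɔ] the stem 'sun' is /lolez/; word-finally this yields [loled].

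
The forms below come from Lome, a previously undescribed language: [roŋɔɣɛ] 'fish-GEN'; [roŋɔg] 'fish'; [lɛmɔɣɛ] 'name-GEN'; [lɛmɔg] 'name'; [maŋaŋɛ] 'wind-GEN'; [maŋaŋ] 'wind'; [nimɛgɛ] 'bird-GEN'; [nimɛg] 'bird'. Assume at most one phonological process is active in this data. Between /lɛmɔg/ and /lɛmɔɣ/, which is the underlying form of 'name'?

/lɛmɔɣ/

'name' shows [ɣ] ~ [g] at the end of the stem ([lɛmɔɣɛ] vs [lɛmɔg]).
Compare 'bird', with invariant [g] in [nimɛgɛ] and [nimɛg]: an analysis with underlying /g/ and a rule producing [ɣ] before the GEN suffix would wrongly predict alternation here too.
The underlying segment must be /ɣ/; voiced fricatives become stops word-finally, yielding [g] there.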